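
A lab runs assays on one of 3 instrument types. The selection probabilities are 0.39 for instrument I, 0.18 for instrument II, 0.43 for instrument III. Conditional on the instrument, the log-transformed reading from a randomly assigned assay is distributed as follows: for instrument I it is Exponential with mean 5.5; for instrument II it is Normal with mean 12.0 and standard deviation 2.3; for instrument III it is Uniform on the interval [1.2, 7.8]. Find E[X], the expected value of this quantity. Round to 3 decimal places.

Component means — I: 5.5; II: 12; III: 4.5.
E[X] = 0.39·5.5 + 0.18·12 + 0.43·4.5 = 6.24.

6.240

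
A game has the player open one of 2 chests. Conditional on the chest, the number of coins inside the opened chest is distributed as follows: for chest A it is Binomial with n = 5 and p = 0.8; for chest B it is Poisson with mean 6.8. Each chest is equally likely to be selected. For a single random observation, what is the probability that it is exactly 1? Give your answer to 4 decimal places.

Conditional on each chest, P(X = 1): A: 0.0064; B: 0.00757367.
By total probability, P(X = 1) = 0.5·0.0064 + 0.5·0.00757367 = 0.00698684.

0.0070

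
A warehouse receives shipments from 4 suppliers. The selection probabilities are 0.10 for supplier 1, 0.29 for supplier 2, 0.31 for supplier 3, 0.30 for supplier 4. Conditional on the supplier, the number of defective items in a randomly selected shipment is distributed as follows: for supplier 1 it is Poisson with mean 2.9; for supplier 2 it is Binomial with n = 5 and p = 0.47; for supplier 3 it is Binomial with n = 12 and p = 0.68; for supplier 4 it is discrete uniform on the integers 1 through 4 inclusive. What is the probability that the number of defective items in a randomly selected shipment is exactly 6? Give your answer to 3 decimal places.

Conditional on each supplier, P(X = 6): 1: 0.0454571; 2: 0; 3: 0.0980901; 4: 0.
By total probability, P(X = 6) = 0.1·0.0454571 + 0.29·0 + 0.31·0.0980901 + 0.3·0 = 0.0349536.

0.035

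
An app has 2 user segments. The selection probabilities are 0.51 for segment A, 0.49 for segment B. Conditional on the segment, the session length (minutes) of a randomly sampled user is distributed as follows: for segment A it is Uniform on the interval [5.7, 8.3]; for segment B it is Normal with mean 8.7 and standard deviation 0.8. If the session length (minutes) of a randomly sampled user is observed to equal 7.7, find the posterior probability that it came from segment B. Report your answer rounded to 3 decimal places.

0.363

Likelihoods f(7.7 | ·): A: 0.384615; B: 0.228311.
Posterior ∝ prior × likelihood. Numerator for B: 0.49·0.228311 = 0.111873.
Normalizing constant: 0.51·0.384615 + 0.49·0.228311 = 0.308026.
P(B | observation) = 0.111873 / 0.308026 = 0.363191.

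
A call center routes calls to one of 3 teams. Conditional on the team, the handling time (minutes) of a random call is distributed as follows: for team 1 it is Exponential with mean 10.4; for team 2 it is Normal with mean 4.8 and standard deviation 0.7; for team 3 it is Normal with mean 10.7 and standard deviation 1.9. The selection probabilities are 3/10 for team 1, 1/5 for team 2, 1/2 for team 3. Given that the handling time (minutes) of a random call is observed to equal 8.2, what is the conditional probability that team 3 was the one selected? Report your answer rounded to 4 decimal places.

0.7711

Likelihoods f(8.2 | ·): 1: 0.0437061; 2: 4.29447e-06; 3: 0.0883505.
Posterior ∝ prior × likelihood. Numerator for 3: 0.5·0.0883505 = 0.0441753.
Normalizing constant: 0.3·0.0437061 + 0.2·4.29447e-06 + 0.5·0.0883505 = 0.0572879.
P(3 | observation) = 0.0441753 / 0.0572879 = 0.771109.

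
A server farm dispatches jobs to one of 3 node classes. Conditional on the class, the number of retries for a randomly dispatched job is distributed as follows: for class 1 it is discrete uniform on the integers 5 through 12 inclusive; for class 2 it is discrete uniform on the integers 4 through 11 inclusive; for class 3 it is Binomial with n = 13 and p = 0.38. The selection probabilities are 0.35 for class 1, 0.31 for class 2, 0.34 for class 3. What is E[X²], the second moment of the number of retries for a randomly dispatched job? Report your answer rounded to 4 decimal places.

For each component E[X²] = Var + (mean)², giving 1: 77.5; 2: 61.5; 3: 27.4664.
Overall E[X²] = 0.35·77.5 + 0.31·61.5 + 0.34·27.4664 = 55.5286.

55.5286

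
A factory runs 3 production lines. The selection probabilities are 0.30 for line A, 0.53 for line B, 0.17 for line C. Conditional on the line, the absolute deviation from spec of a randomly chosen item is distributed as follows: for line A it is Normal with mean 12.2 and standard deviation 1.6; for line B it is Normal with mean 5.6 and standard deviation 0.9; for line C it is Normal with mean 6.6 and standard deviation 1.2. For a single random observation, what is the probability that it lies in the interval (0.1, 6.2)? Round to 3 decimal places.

0.459

Conditional on each line, P(0.1 < X < 6.2): A: 8.84173e-05; B: 0.747507; C: 0.369441.
By total probability, P(0.1 < X < 6.2) = 0.3·8.84173e-05 + 0.53·0.747507 + 0.17·0.369441 = 0.459011.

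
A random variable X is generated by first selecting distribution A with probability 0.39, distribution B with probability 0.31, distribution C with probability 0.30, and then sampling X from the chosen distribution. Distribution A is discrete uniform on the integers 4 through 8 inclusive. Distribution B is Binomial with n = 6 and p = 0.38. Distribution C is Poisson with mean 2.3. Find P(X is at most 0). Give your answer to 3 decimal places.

Conditional on each component, P(X ≤ 0): A: 0; B: 0.0568002; C: 0.100259.
By total probability, P(X ≤ 0) = 0.39·0 + 0.31·0.0568002 + 0.3·0.100259 = 0.0476857.

0.048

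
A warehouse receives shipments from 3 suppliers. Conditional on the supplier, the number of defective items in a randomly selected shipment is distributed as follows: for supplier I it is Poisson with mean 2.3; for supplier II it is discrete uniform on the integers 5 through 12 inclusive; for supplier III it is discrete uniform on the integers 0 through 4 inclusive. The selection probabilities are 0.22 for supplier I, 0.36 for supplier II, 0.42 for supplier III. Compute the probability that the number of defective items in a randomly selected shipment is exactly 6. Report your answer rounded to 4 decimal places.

Conditional on each supplier, P(X = 6): I: 0.0206138; II: 0.125; III: 0.
By total probability, P(X = 6) = 0.22·0.0206138 + 0.36·0.125 + 0.42·0 = 0.049535.

0.0495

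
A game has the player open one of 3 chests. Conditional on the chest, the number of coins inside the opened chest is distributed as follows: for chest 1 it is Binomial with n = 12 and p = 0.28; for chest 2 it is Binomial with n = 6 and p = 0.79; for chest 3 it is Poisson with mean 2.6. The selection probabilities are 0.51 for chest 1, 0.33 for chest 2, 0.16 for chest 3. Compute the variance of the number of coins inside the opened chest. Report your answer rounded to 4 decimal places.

Per component, 1: μ=3.36, E[X²]=13.7088; 2: μ=4.74, E[X²]=23.463; 3: μ=2.6, E[X²]=9.36.
E[X] = 0.51·3.36 + 0.33·4.74 + 0.16·2.6 = 3.6938.
E[X²] = 0.51·13.7088 + 0.33·23.463 + 0.16·9.36 = 16.2319.
Var(X) = E[X²] − (E[X])² = 16.2319 − 13.6442 = 2.58772.

2.5877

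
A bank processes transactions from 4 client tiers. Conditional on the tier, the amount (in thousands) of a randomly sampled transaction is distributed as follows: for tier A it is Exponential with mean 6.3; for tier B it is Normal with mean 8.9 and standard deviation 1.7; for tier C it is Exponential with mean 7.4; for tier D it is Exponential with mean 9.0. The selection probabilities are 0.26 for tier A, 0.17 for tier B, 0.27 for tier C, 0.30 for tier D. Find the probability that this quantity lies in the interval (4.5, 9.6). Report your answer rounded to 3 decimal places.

0.334

Conditional on each tier, P(4.5 < X < 9.6): A: 0.271661; B: 0.654921; C: 0.27111; D: 0.262377.
By total probability, P(4.5 < X < 9.6) = 0.26·0.271661 + 0.17·0.654921 + 0.27·0.27111 + 0.3·0.262377 = 0.333881.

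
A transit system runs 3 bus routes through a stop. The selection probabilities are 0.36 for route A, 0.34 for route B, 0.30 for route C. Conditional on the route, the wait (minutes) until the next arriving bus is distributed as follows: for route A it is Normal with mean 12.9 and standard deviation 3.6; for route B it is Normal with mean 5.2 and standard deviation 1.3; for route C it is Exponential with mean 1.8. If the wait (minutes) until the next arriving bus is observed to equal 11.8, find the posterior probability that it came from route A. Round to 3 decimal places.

0.994

Likelihoods f(11.8 | ·): A: 0.105763; B: 7.76184e-07; C: 0.000790107.
Posterior ∝ prior × likelihood. Numerator for A: 0.36·0.105763 = 0.0380747.
Normalizing constant: 0.36·0.105763 + 0.34·7.76184e-07 + 0.3·0.000790107 = 0.038312.
P(A | observation) = 0.0380747 / 0.038312 = 0.993806.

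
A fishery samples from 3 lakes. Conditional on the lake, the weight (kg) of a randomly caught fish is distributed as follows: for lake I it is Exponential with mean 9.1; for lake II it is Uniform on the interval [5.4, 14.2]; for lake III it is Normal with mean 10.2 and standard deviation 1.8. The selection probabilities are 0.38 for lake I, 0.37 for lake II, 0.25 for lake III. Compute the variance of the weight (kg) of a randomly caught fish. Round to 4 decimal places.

Per component, I: μ=9.1, E[X²]=165.62; II: μ=9.8, E[X²]=102.493; III: μ=10.2, E[X²]=107.28.
E[X] = 0.38·9.1 + 0.37·9.8 + 0.25·10.2 = 9.634.
E[X²] = 0.38·165.62 + 0.37·102.493 + 0.25·107.28 = 127.678.
Var(X) = E[X²] − (E[X])² = 127.678 − 92.814 = 34.8642.

34.8642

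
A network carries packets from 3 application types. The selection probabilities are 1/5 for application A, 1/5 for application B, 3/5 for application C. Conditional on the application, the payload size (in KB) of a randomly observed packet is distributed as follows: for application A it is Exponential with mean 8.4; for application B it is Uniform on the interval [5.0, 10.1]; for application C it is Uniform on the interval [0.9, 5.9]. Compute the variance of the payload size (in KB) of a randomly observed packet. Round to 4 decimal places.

Per component, A: μ=8.4, E[X²]=141.12; B: μ=7.55, E[X²]=59.17; C: μ=3.4, E[X²]=13.6433.
E[X] = 0.2·8.4 + 0.2·7.55 + 0.6·3.4 = 5.23.
E[X²] = 0.2·141.12 + 0.2·59.17 + 0.6·13.6433 = 48.244.
Var(X) = E[X²] − (E[X])² = 48.244 − 27.3529 = 20.8911.

20.8911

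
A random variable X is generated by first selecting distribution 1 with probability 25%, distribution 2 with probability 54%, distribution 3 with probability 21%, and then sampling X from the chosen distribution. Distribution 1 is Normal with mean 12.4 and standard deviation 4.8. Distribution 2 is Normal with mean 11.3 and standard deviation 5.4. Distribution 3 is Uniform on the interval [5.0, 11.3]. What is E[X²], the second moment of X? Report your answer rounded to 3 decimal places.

For each component E[X²] = Var + (mean)², giving 1: 176.8; 2: 156.85; 3: 69.73.
Overall E[X²] = 0.25·176.8 + 0.54·156.85 + 0.21·69.73 = 143.542.

143.542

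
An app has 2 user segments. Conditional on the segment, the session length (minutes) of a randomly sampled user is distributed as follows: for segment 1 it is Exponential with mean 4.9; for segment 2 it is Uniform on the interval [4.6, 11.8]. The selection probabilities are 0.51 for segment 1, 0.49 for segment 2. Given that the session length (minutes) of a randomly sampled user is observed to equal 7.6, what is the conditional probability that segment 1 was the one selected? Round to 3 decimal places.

0.245

Likelihoods f(7.6 | ·): 1: 0.0432717; 2: 0.138889.
Posterior ∝ prior × likelihood. Numerator for 1: 0.51·0.0432717 = 0.0220686.
Normalizing constant: 0.51·0.0432717 + 0.49·0.138889 = 0.0901241.
P(1 | observation) = 0.0220686 / 0.0901241 = 0.244869.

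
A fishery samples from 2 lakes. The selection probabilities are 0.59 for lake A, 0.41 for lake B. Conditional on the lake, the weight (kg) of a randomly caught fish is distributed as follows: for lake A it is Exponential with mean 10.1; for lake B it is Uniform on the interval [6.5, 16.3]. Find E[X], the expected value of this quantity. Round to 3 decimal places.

10.633

Component means — A: 10.1; B: 11.4.
E[X] = 0.59·10.1 + 0.41·11.4 = 10.633.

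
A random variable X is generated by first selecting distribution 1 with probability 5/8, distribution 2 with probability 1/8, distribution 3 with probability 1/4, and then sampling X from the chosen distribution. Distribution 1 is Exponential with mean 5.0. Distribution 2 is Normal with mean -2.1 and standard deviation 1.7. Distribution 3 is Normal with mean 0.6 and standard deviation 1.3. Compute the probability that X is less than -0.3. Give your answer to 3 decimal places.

Conditional on each component, P(X < -0.3): 1: 0; 2: 0.85516; 3: 0.244372.
By total probability, P(X < -0.3) = 0.625·0 + 0.125·0.85516 + 0.25·0.244372 = 0.167988.

0.168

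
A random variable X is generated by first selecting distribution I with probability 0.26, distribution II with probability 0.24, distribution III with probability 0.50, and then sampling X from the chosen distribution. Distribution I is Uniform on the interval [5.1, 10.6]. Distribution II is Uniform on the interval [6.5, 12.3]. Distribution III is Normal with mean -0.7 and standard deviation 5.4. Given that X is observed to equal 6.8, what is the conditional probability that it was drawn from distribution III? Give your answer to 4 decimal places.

Likelihoods f(6.8 | ·): I: 0.181818; II: 0.172414; III: 0.0281603.
Posterior ∝ prior × likelihood. Numerator for III: 0.5·0.0281603 = 0.0140801.
Normalizing constant: 0.26·0.181818 + 0.24·0.172414 + 0.5·0.0281603 = 0.102732.
P(III | observation) = 0.0140801 / 0.102732 = 0.137057.

0.1371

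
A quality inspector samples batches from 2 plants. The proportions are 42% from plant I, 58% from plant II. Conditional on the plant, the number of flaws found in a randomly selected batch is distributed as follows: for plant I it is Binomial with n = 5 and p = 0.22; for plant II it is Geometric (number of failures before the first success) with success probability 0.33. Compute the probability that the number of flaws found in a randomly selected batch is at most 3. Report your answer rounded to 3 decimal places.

0.879

Conditional on each plant, P(X ≤ 3): I: 0.990349; II: 0.798489.
By total probability, P(X ≤ 3) = 0.42·0.990349 + 0.58·0.798489 = 0.87907.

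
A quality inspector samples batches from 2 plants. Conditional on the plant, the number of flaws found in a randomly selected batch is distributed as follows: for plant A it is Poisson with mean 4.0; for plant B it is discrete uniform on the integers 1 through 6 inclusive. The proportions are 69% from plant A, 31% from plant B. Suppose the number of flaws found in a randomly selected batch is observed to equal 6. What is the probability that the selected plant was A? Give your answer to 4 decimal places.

Likelihoods P(X=6 | ·): A: 0.104196; B: 0.166667.
Posterior ∝ prior × likelihood. Numerator for A: 0.69·0.104196 = 0.071895.
Normalizing constant: 0.69·0.104196 + 0.31·0.166667 = 0.123562.
P(A | observation) = 0.071895 / 0.123562 = 0.581855.

0.5819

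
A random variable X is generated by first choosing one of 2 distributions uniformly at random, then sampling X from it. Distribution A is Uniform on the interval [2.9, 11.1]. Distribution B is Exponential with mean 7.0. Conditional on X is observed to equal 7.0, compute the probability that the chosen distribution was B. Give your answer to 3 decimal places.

0.301

Likelihoods f(7.0 | ·): A: 0.121951; B: 0.0525542.
Posterior ∝ prior × likelihood. Numerator for B: 0.5·0.0525542 = 0.0262771.
Normalizing constant: 0.5·0.121951 + 0.5·0.0525542 = 0.0872527.
P(B | observation) = 0.0262771 / 0.0872527 = 0.301161.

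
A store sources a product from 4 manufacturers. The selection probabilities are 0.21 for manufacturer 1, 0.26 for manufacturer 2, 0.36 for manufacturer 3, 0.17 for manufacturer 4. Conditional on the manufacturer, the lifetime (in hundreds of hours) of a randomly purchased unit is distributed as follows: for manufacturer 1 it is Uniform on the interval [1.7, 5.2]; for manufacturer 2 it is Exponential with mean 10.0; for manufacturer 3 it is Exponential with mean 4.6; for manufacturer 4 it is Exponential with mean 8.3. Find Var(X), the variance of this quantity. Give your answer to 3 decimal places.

52.520

Per component, 1: μ=3.45, E[X²]=12.9233; 2: μ=10, E[X²]=200; 3: μ=4.6, E[X²]=42.32; 4: μ=8.3, E[X²]=137.78.
E[X] = 0.21·3.45 + 0.26·10 + 0.36·4.6 + 0.17·8.3 = 6.3915.
E[X²] = 0.21·12.9233 + 0.26·200 + 0.36·42.32 + 0.17·137.78 = 93.3717.
Var(X) = E[X²] − (E[X])² = 93.3717 − 40.8513 = 52.5204.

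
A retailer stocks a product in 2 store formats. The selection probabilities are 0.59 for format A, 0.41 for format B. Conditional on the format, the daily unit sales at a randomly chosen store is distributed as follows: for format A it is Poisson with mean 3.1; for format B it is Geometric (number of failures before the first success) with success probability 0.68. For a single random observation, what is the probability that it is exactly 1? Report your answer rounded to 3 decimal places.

0.172

Conditional on each format, P(X = 1): A: 0.139653; B: 0.2176.
By total probability, P(X = 1) = 0.59·0.139653 + 0.41·0.2176 = 0.171611.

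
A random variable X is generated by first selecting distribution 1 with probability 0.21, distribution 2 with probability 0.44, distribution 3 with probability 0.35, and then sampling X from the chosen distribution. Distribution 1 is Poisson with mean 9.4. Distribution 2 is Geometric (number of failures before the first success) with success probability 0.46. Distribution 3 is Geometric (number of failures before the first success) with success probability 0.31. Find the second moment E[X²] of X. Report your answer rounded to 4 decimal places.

26.5058

For each component E[X²] = Var + (mean)², giving 1: 97.76; 2: 3.93006; 3: 12.1342.
Overall E[X²] = 0.21·97.76 + 0.44·3.93006 + 0.35·12.1342 = 26.5058.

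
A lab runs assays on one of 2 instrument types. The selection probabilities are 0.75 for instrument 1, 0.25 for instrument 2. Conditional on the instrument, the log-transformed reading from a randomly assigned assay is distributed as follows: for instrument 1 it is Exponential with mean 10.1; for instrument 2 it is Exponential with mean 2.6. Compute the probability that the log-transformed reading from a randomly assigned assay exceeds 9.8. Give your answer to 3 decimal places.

Conditional on each instrument, P(X > 9.8): 1: 0.37897; 2: 0.0230698.
By total probability, P(X > 9.8) = 0.75·0.37897 + 0.25·0.0230698 = 0.289995.

0.290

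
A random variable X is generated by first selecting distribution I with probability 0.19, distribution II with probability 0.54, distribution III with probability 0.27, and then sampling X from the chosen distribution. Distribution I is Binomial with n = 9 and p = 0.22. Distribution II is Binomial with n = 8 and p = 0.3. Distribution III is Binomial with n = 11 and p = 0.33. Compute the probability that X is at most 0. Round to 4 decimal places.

Conditional on each component, P(X ≤ 0): I: 0.106869; II: 0.057648; III: 0.012213.
By total probability, P(X ≤ 0) = 0.19·0.106869 + 0.54·0.057648 + 0.27·0.012213 = 0.0547325.

0.0547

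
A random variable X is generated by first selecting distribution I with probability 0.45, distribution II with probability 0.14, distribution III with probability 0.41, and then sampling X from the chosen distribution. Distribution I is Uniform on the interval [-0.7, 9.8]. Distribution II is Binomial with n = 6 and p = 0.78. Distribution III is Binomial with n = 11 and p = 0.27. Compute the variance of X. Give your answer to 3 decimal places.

5.797

Per component, I: μ=4.55, E[X²]=29.89; II: μ=4.68, E[X²]=22.932; III: μ=2.97, E[X²]=10.989.
E[X] = 0.45·4.55 + 0.14·4.68 + 0.41·2.97 = 3.9204.
E[X²] = 0.45·29.89 + 0.14·22.932 + 0.41·10.989 = 21.1665.
Var(X) = E[X²] − (E[X])² = 21.1665 − 15.3695 = 5.79693.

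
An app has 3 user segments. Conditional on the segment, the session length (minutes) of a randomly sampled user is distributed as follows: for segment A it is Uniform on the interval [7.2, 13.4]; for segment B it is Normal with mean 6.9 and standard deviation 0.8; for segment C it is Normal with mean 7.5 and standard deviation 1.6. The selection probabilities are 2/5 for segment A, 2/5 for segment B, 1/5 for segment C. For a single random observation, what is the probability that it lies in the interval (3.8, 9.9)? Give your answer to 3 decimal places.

0.759

Conditional on each segment, P(3.8 < X < 9.9): A: 0.435484; B: 0.999858; C: 0.922818.
By total probability, P(3.8 < X < 9.9) = 0.4·0.435484 + 0.4·0.999858 + 0.2·0.922818 = 0.7587.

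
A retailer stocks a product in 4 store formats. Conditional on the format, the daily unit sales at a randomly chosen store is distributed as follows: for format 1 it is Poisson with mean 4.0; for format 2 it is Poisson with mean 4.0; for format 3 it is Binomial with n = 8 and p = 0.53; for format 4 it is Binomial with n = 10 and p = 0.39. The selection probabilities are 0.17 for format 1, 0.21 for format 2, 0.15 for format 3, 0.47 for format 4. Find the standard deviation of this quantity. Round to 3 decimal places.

1.718

Per component, 1: μ=4, E[X²]=20; 2: μ=4, E[X²]=20; 3: μ=4.24, E[X²]=19.9704; 4: μ=3.9, E[X²]=17.589.
E[X] = 0.17·4 + 0.21·4 + 0.15·4.24 + 0.47·3.9 = 3.989.
E[X²] = 0.17·20 + 0.21·20 + 0.15·19.9704 + 0.47·17.589 = 18.8624.
Var(X) = E[X²] − (E[X])² = 18.8624 − 15.9121 = 2.95027.
SD(X) = √2.95027 = 1.71763.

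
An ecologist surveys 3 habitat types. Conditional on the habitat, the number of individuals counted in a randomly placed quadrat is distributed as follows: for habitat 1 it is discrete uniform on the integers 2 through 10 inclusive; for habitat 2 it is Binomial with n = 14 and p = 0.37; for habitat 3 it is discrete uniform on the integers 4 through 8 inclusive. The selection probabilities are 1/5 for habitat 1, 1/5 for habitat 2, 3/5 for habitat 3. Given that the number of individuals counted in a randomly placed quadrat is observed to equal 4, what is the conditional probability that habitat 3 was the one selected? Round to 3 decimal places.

0.670

Likelihoods P(X=4 | ·): 1: 0.111111; 2: 0.184776; 3: 0.2.
Posterior ∝ prior × likelihood. Numerator for 3: 0.6·0.2 = 0.12.
Normalizing constant: 0.2·0.111111 + 0.2·0.184776 + 0.6·0.2 = 0.179177.
P(3 | observation) = 0.12 / 0.179177 = 0.669727.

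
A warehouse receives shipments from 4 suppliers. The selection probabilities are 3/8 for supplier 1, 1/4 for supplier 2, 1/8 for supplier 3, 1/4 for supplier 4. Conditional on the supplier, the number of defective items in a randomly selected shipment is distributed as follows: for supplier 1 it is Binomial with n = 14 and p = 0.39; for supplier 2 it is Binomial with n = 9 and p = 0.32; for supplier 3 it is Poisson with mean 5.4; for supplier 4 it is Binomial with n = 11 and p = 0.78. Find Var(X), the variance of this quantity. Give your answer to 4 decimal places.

Per component, 1: μ=5.46, E[X²]=33.1422; 2: μ=2.88, E[X²]=10.2528; 3: μ=5.4, E[X²]=34.56; 4: μ=8.58, E[X²]=75.504.
E[X] = 0.375·5.46 + 0.25·2.88 + 0.125·5.4 + 0.25·8.58 = 5.5875.
E[X²] = 0.375·33.1422 + 0.25·10.2528 + 0.125·34.56 + 0.25·75.504 = 38.1875.
Var(X) = E[X²] − (E[X])² = 38.1875 − 31.2202 = 6.96737.

6.9674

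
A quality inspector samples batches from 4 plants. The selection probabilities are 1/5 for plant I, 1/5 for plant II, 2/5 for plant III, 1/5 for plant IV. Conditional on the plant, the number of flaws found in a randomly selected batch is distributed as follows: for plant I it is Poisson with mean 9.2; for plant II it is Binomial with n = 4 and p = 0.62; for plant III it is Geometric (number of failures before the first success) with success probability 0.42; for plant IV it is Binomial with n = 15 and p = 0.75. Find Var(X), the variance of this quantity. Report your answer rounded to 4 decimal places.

21.7366

Per component, I: μ=9.2, E[X²]=93.84; II: μ=2.48, E[X²]=7.0928; III: μ=1.38095, E[X²]=5.19501; IV: μ=11.25, E[X²]=129.375.
E[X] = 0.2·9.2 + 0.2·2.48 + 0.4·1.38095 + 0.2·11.25 = 5.13838.
E[X²] = 0.2·93.84 + 0.2·7.0928 + 0.4·5.19501 + 0.2·129.375 = 48.1396.
Var(X) = E[X²] − (E[X])² = 48.1396 − 26.403 = 21.7366.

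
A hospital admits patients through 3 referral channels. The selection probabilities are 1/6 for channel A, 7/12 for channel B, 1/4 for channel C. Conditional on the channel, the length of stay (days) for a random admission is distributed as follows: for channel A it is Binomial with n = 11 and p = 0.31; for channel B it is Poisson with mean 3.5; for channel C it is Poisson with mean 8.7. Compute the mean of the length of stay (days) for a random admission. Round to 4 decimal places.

4.7850

Component means — A: 3.41; B: 3.5; C: 8.7.
E[X] = 0.166667·3.41 + 0.583333·3.5 + 0.25·8.7 = 4.785.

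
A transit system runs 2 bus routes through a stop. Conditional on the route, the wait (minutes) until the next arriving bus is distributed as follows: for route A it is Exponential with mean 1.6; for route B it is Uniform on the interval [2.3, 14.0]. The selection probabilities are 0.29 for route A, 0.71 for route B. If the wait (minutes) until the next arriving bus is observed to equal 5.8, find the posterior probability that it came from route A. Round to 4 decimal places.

Likelihoods f(5.8 | ·): A: 0.0166557; B: 0.0854701.
Posterior ∝ prior × likelihood. Numerator for A: 0.29·0.0166557 = 0.00483015.
Normalizing constant: 0.29·0.0166557 + 0.71·0.0854701 = 0.0655139.
P(A | observation) = 0.00483015 / 0.0655139 = 0.0737271.

0.0737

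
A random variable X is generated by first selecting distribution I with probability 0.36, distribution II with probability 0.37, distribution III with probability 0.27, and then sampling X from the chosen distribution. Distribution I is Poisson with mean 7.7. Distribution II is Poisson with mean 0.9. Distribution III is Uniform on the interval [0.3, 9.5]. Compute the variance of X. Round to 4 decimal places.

13.5290

Per component, I: μ=7.7, E[X²]=66.99; II: μ=0.9, E[X²]=1.71; III: μ=4.9, E[X²]=31.0633.
E[X] = 0.36·7.7 + 0.37·0.9 + 0.27·4.9 = 4.428.
E[X²] = 0.36·66.99 + 0.37·1.71 + 0.27·31.0633 = 33.1362.
Var(X) = E[X²] − (E[X])² = 33.1362 − 19.6072 = 13.529.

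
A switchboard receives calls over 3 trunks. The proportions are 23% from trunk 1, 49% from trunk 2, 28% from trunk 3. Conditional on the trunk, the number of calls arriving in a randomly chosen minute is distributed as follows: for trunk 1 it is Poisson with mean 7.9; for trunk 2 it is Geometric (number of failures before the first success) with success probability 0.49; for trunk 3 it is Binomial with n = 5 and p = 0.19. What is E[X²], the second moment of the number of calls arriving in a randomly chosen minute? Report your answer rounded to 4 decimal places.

For each component E[X²] = Var + (mean)², giving 1: 70.31; 2: 3.20741; 3: 1.672.
Overall E[X²] = 0.23·70.31 + 0.49·3.20741 + 0.28·1.672 = 18.2111.

18.2111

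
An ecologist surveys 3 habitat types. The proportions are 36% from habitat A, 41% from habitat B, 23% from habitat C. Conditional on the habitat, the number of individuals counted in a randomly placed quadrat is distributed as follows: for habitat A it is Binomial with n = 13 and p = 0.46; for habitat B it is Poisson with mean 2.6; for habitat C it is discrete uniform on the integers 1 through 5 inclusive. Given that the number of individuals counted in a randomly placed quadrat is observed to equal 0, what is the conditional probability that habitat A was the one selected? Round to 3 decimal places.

Likelihoods P(X=0 | ·): A: 0.000331985; B: 0.0742736; C: 0.
Posterior ∝ prior × likelihood. Numerator for A: 0.36·0.000331985 = 0.000119515.
Normalizing constant: 0.36·0.000331985 + 0.41·0.0742736 + 0.23·0 = 0.0305717.
P(A | observation) = 0.000119515 / 0.0305717 = 0.00390933.

0.004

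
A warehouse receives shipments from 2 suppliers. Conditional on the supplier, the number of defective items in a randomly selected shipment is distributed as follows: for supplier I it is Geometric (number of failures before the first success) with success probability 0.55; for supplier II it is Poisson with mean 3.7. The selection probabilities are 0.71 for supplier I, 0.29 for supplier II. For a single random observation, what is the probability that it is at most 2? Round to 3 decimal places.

0.728

Conditional on each supplier, P(X ≤ 2): I: 0.908875; II: 0.285433.
By total probability, P(X ≤ 2) = 0.71·0.908875 + 0.29·0.285433 = 0.728077.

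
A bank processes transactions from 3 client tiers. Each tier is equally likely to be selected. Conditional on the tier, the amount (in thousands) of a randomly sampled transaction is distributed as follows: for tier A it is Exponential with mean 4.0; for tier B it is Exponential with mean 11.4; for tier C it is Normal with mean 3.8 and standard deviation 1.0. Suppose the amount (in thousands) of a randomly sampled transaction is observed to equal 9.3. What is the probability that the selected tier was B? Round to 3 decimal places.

Likelihoods f(9.3 | ·): A: 0.0244459; B: 0.0387974; C: 1.07698e-07.
Posterior ∝ prior × likelihood. Numerator for B: 0.333333·0.0387974 = 0.0129325.
Normalizing constant: 0.333333·0.0244459 + 0.333333·0.0387974 + 0.333333·1.07698e-07 = 0.0210811.
P(B | observation) = 0.0129325 / 0.0210811 = 0.613462.

0.613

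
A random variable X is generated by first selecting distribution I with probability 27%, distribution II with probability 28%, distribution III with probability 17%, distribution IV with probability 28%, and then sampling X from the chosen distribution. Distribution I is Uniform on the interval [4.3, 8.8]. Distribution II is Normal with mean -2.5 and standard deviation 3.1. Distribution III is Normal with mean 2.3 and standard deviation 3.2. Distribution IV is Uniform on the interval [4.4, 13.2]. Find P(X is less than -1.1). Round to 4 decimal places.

0.2133

Conditional on each component, P(X < -1.1): I: 0; II: 0.674226; III: 0.144004; IV: 0.
By total probability, P(X < -1.1) = 0.27·0 + 0.28·0.674226 + 0.17·0.144004 + 0.28·0 = 0.213264.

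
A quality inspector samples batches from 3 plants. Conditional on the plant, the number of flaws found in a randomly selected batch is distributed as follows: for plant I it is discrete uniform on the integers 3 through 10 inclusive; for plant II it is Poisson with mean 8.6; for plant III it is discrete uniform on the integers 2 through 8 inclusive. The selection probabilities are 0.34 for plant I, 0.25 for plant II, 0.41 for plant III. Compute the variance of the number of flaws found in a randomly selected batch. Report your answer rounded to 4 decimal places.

Per component, I: μ=6.5, E[X²]=47.5; II: μ=8.6, E[X²]=82.56; III: μ=5, E[X²]=29.
E[X] = 0.34·6.5 + 0.25·8.6 + 0.41·5 = 6.41.
E[X²] = 0.34·47.5 + 0.25·82.56 + 0.41·29 = 48.68.
Var(X) = E[X²] − (E[X])² = 48.68 − 41.0881 = 7.5919.

7.5919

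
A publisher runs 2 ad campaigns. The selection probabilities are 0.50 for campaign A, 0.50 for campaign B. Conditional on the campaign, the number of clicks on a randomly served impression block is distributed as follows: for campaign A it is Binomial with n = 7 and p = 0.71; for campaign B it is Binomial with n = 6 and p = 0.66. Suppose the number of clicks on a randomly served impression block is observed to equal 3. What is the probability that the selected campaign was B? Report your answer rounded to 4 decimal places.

0.7184

Likelihoods P(X=3 | ·): A: 0.0886003; B: 0.225995.
Posterior ∝ prior × likelihood. Numerator for B: 0.5·0.225995 = 0.112997.
Normalizing constant: 0.5·0.0886003 + 0.5·0.225995 = 0.157298.
P(B | observation) = 0.112997 / 0.157298 = 0.718367.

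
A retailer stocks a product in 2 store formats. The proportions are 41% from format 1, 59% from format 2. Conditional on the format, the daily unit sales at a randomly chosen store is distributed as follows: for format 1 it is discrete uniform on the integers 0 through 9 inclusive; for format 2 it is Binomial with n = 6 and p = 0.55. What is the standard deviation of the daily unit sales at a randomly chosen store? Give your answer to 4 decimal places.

2.1464

Per component, 1: μ=4.5, E[X²]=28.5; 2: μ=3.3, E[X²]=12.375.
E[X] = 0.41·4.5 + 0.59·3.3 = 3.792.
E[X²] = 0.41·28.5 + 0.59·12.375 = 18.9862.
Var(X) = E[X²] − (E[X])² = 18.9862 − 14.3793 = 4.60699.
SD(X) = √4.60699 = 2.14639.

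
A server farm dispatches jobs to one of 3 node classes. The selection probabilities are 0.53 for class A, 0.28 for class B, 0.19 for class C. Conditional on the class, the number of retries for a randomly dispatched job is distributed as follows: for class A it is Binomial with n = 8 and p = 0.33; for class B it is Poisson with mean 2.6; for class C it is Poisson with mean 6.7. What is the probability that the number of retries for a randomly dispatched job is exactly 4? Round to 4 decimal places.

Conditional on each class, P(X = 4): A: 0.167283; B: 0.141422; C: 0.103351.
By total probability, P(X = 4) = 0.53·0.167283 + 0.28·0.141422 + 0.19·0.103351 = 0.147895.

0.1479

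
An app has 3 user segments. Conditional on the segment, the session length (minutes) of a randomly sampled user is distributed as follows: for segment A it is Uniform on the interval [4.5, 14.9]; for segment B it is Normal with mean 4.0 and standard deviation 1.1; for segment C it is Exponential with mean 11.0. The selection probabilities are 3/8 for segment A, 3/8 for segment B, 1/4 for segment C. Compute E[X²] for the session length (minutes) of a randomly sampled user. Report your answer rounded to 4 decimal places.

105.6175

For each component E[X²] = Var + (mean)², giving A: 103.103; B: 17.21; C: 242.
Overall E[X²] = 0.375·103.103 + 0.375·17.21 + 0.25·242 = 105.617.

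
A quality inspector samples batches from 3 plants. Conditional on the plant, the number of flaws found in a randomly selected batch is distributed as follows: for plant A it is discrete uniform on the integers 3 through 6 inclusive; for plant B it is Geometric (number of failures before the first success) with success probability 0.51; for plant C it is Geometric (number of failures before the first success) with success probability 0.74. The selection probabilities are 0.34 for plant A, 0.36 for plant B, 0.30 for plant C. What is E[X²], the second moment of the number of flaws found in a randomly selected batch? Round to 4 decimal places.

8.5000

For each component E[X²] = Var + (mean)², giving A: 21.5; B: 2.807; C: 0.598247.
Overall E[X²] = 0.34·21.5 + 0.36·2.807 + 0.3·0.598247 = 8.49999.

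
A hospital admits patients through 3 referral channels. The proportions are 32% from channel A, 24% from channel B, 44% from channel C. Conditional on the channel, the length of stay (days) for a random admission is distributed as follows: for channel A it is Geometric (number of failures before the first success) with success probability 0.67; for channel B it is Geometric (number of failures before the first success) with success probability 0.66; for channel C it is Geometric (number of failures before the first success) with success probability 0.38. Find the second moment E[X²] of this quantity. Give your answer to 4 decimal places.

3.6244

For each component E[X²] = Var + (mean)², giving A: 0.977723; B: 1.04591; C: 6.95568.
Overall E[X²] = 0.32·0.977723 + 0.24·1.04591 + 0.44·6.95568 = 3.62439.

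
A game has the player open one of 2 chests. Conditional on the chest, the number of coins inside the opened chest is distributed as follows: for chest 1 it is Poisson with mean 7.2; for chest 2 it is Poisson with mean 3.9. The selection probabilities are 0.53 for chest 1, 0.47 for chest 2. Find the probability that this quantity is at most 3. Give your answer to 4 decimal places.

0.2511

Conditional on each chest, P(X ≤ 3): 1: 0.0719171; 2: 0.453247.
By total probability, P(X ≤ 3) = 0.53·0.0719171 + 0.47·0.453247 = 0.251142.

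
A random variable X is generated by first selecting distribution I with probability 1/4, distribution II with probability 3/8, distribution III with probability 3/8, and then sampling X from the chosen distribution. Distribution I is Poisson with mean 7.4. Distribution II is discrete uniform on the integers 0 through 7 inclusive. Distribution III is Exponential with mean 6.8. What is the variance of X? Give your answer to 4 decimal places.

Per component, I: μ=7.4, E[X²]=62.16; II: μ=3.5, E[X²]=17.5; III: μ=6.8, E[X²]=92.48.
E[X] = 0.25·7.4 + 0.375·3.5 + 0.375·6.8 = 5.7125.
E[X²] = 0.25·62.16 + 0.375·17.5 + 0.375·92.48 = 56.7825.
Var(X) = E[X²] − (E[X])² = 56.7825 − 32.6327 = 24.1498.

24.1498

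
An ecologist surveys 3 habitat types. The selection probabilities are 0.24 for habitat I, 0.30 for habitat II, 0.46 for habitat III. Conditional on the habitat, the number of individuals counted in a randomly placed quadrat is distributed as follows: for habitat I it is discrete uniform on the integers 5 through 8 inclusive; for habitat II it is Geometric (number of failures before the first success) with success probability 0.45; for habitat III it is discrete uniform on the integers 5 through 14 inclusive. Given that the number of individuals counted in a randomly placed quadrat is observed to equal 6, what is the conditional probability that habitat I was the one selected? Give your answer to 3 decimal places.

0.547

Likelihoods P(X=6 | ·): I: 0.25; II: 0.0124563; III: 0.1.
Posterior ∝ prior × likelihood. Numerator for I: 0.24·0.25 = 0.06.
Normalizing constant: 0.24·0.25 + 0.3·0.0124563 + 0.46·0.1 = 0.109737.
P(I | observation) = 0.06 / 0.109737 = 0.546762.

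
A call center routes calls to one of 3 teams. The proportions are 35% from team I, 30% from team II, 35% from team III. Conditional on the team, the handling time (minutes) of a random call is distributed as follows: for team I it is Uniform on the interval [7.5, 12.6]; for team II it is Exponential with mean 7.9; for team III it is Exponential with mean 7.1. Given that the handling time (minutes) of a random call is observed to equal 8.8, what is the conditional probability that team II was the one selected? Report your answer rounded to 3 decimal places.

0.131

Likelihoods f(8.8 | ·): I: 0.196078; II: 0.0415529; III: 0.0407813.
Posterior ∝ prior × likelihood. Numerator for II: 0.3·0.0415529 = 0.0124659.
Normalizing constant: 0.35·0.196078 + 0.3·0.0415529 + 0.35·0.0407813 = 0.0953668.
P(II | observation) = 0.0124659 / 0.0953668 = 0.130715.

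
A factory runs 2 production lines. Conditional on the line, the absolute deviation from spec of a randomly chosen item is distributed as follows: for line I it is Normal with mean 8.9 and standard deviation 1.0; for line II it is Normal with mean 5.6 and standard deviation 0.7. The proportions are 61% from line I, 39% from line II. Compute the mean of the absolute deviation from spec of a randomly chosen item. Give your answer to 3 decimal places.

7.613

Component means — I: 8.9; II: 5.6.
E[X] = 0.61·8.9 + 0.39·5.6 = 7.613.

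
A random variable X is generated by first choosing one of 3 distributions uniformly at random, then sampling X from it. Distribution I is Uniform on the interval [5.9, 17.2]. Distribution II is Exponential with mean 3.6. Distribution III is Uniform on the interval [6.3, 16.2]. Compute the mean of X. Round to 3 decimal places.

Component means — I: 11.55; II: 3.6; III: 11.25.
E[X] = 0.333333·11.55 + 0.333333·3.6 + 0.333333·11.25 = 8.8.

8.800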